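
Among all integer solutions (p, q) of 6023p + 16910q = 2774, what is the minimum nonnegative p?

868

gcd(16910, 6023):
  16910 = 2·6023 + 4864
  6023 = 1·4864 + 1159
  4864 = 4·1159 + 228
  1159 = 5·228 + 19
  228 = 12·19
so gcd(16910, 6023) = 19.
19 divides 2774, so solutions exist.
Back-substitute for Bézout coefficients:
  19 = 1159 - 5·228
  ... = 6023·(73) + 16910·(-26)
Scale by 2774/19 = 146: (p₀, q₀) = (10658, -3796).
General solution: p = 10658 + 890t, q = -3796 - 317t for integer t.
p ≥ 0: smallest is 10658 mod 890 = 868 (at t = -11), with q = -309.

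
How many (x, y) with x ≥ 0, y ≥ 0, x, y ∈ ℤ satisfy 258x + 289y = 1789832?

24

gcd(289, 258) = 1.
By Bézout, 258·(-28) + 289·(25) = 1.
One solution: (194, 6020).
General: x = 194 + 289t, y = 6020 - 258t.
x ≥ 0 ⇒ t ≥ 0; y ≥ 0 ⇒ t ≤ 23. So t ∈ [0, 23]: 24 solutions.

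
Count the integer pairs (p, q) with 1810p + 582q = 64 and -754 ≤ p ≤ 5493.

21

gcd(1810, 582) = 2  (1810 = 3*582 + 64, 582 = 9*64 + 6, 64 = 10*6 + 4, 6 = 1*4 + 2, 4 = 2*2).
Back-substituting, 1810*(-100) + 582*(311) = 2.
Scale by 32: particular solution (-3200, 9952); reduce p mod 291: (1, -3).
General solution: p = 1 + 291t, q = -3 - 905t for integer t.
-754 ≤ 1 + 291t ≤ 5493 gives t ∈ [-2, 18], which is 21 values.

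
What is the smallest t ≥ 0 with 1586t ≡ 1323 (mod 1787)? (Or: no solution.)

gcd(1787, 1586) = 1.
1 divides 1323, so solutions exist.
By Bézout, 1586*(-569) + 1787*(505) = 1.
So 1586*(-569) ≡ 1 (mod 1787); multiply by 1323: t ≡ -752787 (mod 1787).
Smallest nonnegative: t = -752787 mod 1787 = 1327.

1327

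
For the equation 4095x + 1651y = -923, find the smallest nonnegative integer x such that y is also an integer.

gcd(4095, 1651) = 13.
13 divides -923, so solutions exist.
By Bézout, 4095×(25) + 1651×(-62) = 13.
Scale by -923/13 = -71: (x₀, y₀) = (-1775, 4402).
General solution: x = -1775 + 127t, y = 4402 - 315t for integer t.
x ≥ 0: smallest is -1775 mod 127 = 3 (at t = 14), with y = -8.

3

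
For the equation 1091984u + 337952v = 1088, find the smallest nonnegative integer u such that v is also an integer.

gcd(1091984, 337952) = 16  (1091984 = 3*337952 + 78128, 337952 = 4*78128 + 25440, 78128 = 3*25440 + 1808, 25440 = 14*1808 + 128, 1808 = 14*128 + 16, 128 = 8*16).
16 divides 1088, so solutions exist.
Back-substituting, 1091984*(2617) + 337952*(-8456) = 16.
Scale by 1088/16 = 68: (u₀, v₀) = (177956, -575008).
General solution: u = 177956 + 21122t, v = -575008 - 68249t for integer t.
u ≥ 0: smallest is 177956 mod 21122 = 8980 (at t = -8), with v = -29016.

8980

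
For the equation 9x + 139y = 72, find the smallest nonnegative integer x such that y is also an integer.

8

gcd(139, 9):
  139 = 15×9 + 4
  9 = 2×4 + 1
  4 = 4×1
so gcd(139, 9) = 1.
1 divides 72, so solutions exist.
Back-substitute for Bézout coefficients:
  1 = 9 - 2×4
  ... = 9×(31) + 139×(-2)
Scale by 72/1 = 72: (x₀, y₀) = (2232, -144).
General solution: x = 2232 + 139t, y = -144 - 9t for integer t.
x ≥ 0: smallest is 2232 mod 139 = 8 (at t = -16), with y = 0.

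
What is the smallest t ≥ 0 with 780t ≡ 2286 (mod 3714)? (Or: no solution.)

gcd(3714, 780) = 6  (3714 = 4×780 + 594, 780 = 1×594 + 186, 594 = 3×186 + 36, 186 = 5×36 + 6, 36 = 6×6).
6 divides 2286, so solutions exist.
Back-substituting, 780×(100) + 3714×(-21) = 6.
So 780×(100) ≡ 6 (mod 3714); multiply by 381: t ≡ 38100 (mod 619).
Smallest nonnegative: t = 38100 mod 619 = 341.

341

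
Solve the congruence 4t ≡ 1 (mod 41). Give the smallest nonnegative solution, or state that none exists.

gcd(41, 4) = 1.
1 divides 1, so solutions exist.
By Bézout, 4×(-10) + 41×(1) = 1.
So 4×(-10) ≡ 1 (mod 41); multiply by 1: t ≡ -10 (mod 41).
Smallest nonnegative: t = -10 mod 41 = 31.

31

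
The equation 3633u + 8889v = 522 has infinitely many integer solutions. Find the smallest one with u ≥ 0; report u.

gcd(8889, 3633) = 3.
3 divides 522, so solutions exist.
By Bézout, 3633*(-712) + 8889*(291) = 3.
Scale by 522/3 = 174: (u₀, v₀) = (-123888, 50634).
General solution: u = -123888 + 2963t, v = 50634 - 1211t for integer t.
u ≥ 0: smallest is -123888 mod 2963 = 558 (at t = 42), with v = -228.

558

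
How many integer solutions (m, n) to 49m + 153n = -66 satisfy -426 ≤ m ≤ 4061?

30

gcd(153, 49):
  153 = 3·49 + 6
  49 = 8·6 + 1
  6 = 6·1
so gcd(153, 49) = 1.
Back-substitute for Bézout coefficients:
  1 = 49 - 8·6
  ... = 49·(25) + 153·(-8)
Scale by -66: particular solution (-1650, 528); reduce m mod 153: (33, -11).
General solution: m = 33 + 153t, n = -11 - 49t for integer t.
-426 ≤ 33 + 153t ≤ 4061 gives t ∈ [-3, 26], which is 30 values.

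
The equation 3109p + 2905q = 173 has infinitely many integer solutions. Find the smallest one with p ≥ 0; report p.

gcd(3109, 2905) = 1.
1 divides 173, so solutions exist.
By Bézout, 3109*(-356) + 2905*(381) = 1.
Scale by 173/1 = 173: (p₀, q₀) = (-61588, 65913).
General solution: p = -61588 + 2905t, q = 65913 - 3109t for integer t.
p ≥ 0: smallest is -61588 mod 2905 = 2322 (at t = 22), with q = -2485.

2322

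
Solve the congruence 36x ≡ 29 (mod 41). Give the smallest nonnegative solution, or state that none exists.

27

gcd(41, 36) = 1  (41 = 1*36 + 5, 36 = 7*5 + 1, 5 = 5*1).
1 divides 29, so solutions exist.
Back-substituting, 36*(8) + 41*(-7) = 1.
So 36*(8) ≡ 1 (mod 41); multiply by 29: x ≡ 232 (mod 41).
Smallest nonnegative: x = 232 mod 41 = 27.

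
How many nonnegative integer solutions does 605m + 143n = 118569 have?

gcd(605, 143) = 11  (605 = 4*143 + 33, 143 = 4*33 + 11, 33 = 3*11).
Back-substituting, 605*(-4) + 143*(17) = 11.
Scale by 10779: one solution is (-43116, 183243). Reduce m mod 13: (5, 808).
General: m = 5 + 13t, n = 808 - 55t.
m ≥ 0 ⇒ t ≥ 0; n ≥ 0 ⇒ t ≤ 14. So t ∈ [0, 14]: 15 solutions.

15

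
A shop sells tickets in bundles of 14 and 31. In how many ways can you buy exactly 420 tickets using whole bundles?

Need nonnegative integers with 14j + 31k = 420.
gcd(14, 31) = 1, and 14·(-11) + 31·(5) = 1.
So (j₀, k₀) = (-4620, 2100); general j = -4620 + 31t, k = 2100 - 14t.
j ≥ 0 ⇒ t ≥ 150; k ≥ 0 ⇒ t ≤ 150. That's 1 value of t.

1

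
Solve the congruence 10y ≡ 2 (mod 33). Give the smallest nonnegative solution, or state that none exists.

gcd(33, 10):
  33 = 3·10 + 3
  10 = 3·3 + 1
  3 = 3·1
so gcd(33, 10) = 1.
1 divides 2, so solutions exist.
Back-substitute for Bézout coefficients:
  1 = 10 - 3·3
  ... = 10·(10) + 33·(-3)
So 10·(10) ≡ 1 (mod 33); multiply by 2: y ≡ 20 (mod 33).
Smallest nonnegative: y = 20 mod 33 = 20.

20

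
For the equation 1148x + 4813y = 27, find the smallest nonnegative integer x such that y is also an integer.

gcd(4813, 1148):
  4813 = 4×1148 + 221
  1148 = 5×221 + 43
  221 = 5×43 + 6
  43 = 7×6 + 1
  6 = 6×1
so gcd(4813, 1148) = 1.
1 divides 27, so solutions exist.
Back-substitute for Bézout coefficients:
  1 = 43 - 7×6
  ... = 1148×(784) + 4813×(-187)
Scale by 27/1 = 27: (x₀, y₀) = (21168, -5049).
General solution: x = 21168 + 4813t, y = -5049 - 1148t for integer t.
x ≥ 0: smallest is 21168 mod 4813 = 1916 (at t = -4), with y = -457.

1916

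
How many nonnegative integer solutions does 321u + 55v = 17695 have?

gcd(321, 55):
  321 = 5·55 + 46
  55 = 1·46 + 9
  46 = 5·9 + 1
  9 = 9·1
so gcd(321, 55) = 1.
Back-substitute for Bézout coefficients:
  1 = 46 - 5·9
  ... = 321·(6) + 55·(-35)
Scale by 17695: one solution is (106170, -619325). Reduce u mod 55: (20, 205).
General: u = 20 + 55t, v = 205 - 321t.
u ≥ 0 ⇒ t ≥ 0; v ≥ 0 ⇒ t ≤ 0. So t ∈ [0, 0]: 1 solution.

1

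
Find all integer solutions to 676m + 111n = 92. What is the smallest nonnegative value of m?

98

gcd(676, 111) = 1  (676 = 6*111 + 10, 111 = 11*10 + 1, 10 = 10*1).
1 divides 92, so solutions exist.
Back-substituting, 676*(-11) + 111*(67) = 1.
Scale by 92/1 = 92: (m₀, n₀) = (-1012, 6164).
General solution: m = -1012 + 111t, n = 6164 - 676t for integer t.
m ≥ 0: smallest is -1012 mod 111 = 98 (at t = 10), with n = -596.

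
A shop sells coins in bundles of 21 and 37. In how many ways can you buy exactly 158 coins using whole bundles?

Need nonnegative integers with 21j + 37k = 158.
gcd(21, 37) = 1, and 21·(-7) + 37·(4) = 1.
So (j₀, k₀) = (-1106, 632); general j = -1106 + 37t, k = 632 - 21t.
j ≥ 0 ⇒ t ≥ 30; k ≥ 0 ⇒ t ≤ 30. That's 1 value of t.

1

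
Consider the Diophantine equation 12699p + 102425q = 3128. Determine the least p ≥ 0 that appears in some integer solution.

gcd(102425, 12699) = 17  (102425 = 8×12699 + 833, 12699 = 15×833 + 204, 833 = 4×204 + 17, 204 = 12×17).
17 divides 3128, so solutions exist.
Back-substituting, 12699×(-492) + 102425×(61) = 17.
Scale by 3128/17 = 184: (p₀, q₀) = (-90528, 11224).
General solution: p = -90528 + 6025t, q = 11224 - 747t for integer t.
p ≥ 0: smallest is -90528 mod 6025 = 5872 (at t = 16), with q = -728.

5872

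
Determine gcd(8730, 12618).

gcd(12618, 8730) = 18  (12618 = 1·8730 + 3888, 8730 = 2·3888 + 954, 3888 = 4·954 + 72, 954 = 13·72 + 18, 72 = 4·18).

18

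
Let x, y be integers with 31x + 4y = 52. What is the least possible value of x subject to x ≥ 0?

0

gcd(31, 4) = 1.
1 divides 52, so solutions exist.
By Bézout, 31*(-1) + 4*(8) = 1.
Scale by 52/1 = 52: (x₀, y₀) = (-52, 416).
General solution: x = -52 + 4t, y = 416 - 31t for integer t.
x ≥ 0: smallest is -52 mod 4 = 0 (at t = 13), with y = 13.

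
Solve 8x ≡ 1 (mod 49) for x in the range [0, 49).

43

gcd(49, 8) = 1  (49 = 6*8 + 1, 8 = 8*1).
Back-substituting, 8*(-6) + 49*(1) = 1.
So 8*-6 ≡ 1 (mod 49), and -6 mod 49 = 43.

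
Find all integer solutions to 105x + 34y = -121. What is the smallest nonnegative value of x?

5

gcd(105, 34):
  105 = 3*34 + 3
  34 = 11*3 + 1
  3 = 3*1
so gcd(105, 34) = 1.
1 divides -121, so solutions exist.
Back-substitute for Bézout coefficients:
  1 = 34 - 11*3
  ... = 105*(-11) + 34*(34)
Scale by -121/1 = -121: (x₀, y₀) = (1331, -4114).
General solution: x = 1331 + 34t, y = -4114 - 105t for integer t.
x ≥ 0: smallest is 1331 mod 34 = 5 (at t = -39), with y = -19.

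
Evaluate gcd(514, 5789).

gcd(5789, 514) = 1  (5789 = 11*514 + 135, 514 = 3*135 + 109, 135 = 1*109 + 26, 109 = 4*26 + 5, 26 = 5*5 + 1, 5 = 5*1).

1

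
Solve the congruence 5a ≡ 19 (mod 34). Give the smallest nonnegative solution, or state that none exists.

gcd(34, 5):
  34 = 6×5 + 4
  5 = 1×4 + 1
  4 = 4×1
so gcd(34, 5) = 1.
1 divides 19, so solutions exist.
Back-substitute for Bézout coefficients:
  1 = 5 - 1×4
  ... = 5×(7) + 34×(-1)
So 5×(7) ≡ 1 (mod 34); multiply by 19: a ≡ 133 (mod 34).
Smallest nonnegative: a = 133 mod 34 = 31.

31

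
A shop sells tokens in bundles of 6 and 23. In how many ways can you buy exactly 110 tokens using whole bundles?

1

Need nonnegative integers with 6j + 23k = 110.
gcd(6, 23) = 1, and 6·(4) + 23·(-1) = 1.
So (j₀, k₀) = (440, -110); general j = 440 + 23t, k = -110 - 6t.
j ≥ 0 ⇒ t ≥ -19; k ≥ 0 ⇒ t ≤ -19. That's 1 value of t.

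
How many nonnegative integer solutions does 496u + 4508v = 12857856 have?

gcd(4508, 496) = 4.
By Bézout, 496*(409) + 4508*(-45) = 4.
One solution: (402, 2808).
General: u = 402 + 1127t, v = 2808 - 124t.
u ≥ 0 ⇒ t ≥ 0; v ≥ 0 ⇒ t ≤ 22. So t ∈ [0, 22]: 23 solutions.

23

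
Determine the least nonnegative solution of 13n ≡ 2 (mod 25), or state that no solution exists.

gcd(25, 13) = 1.
1 divides 2, so solutions exist.
By Bézout, 13×(2) + 25×(-1) = 1.
So 13×(2) ≡ 1 (mod 25); multiply by 2: n ≡ 4 (mod 25).
Smallest nonnegative: n = 4 mod 25 = 4.

4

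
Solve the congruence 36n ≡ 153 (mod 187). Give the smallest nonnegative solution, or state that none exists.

51

gcd(187, 36):
  187 = 5×36 + 7
  36 = 5×7 + 1
  7 = 7×1
so gcd(187, 36) = 1.
1 divides 153, so solutions exist.
Back-substitute for Bézout coefficients:
  1 = 36 - 5×7
  ... = 36×(26) + 187×(-5)
So 36×(26) ≡ 1 (mod 187); multiply by 153: n ≡ 3978 (mod 187).
Smallest nonnegative: n = 3978 mod 187 = 51.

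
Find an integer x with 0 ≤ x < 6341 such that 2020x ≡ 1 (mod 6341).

5145

gcd(6341, 2020):
  6341 = 3*2020 + 281
  2020 = 7*281 + 53
  281 = 5*53 + 16
  53 = 3*16 + 5
  16 = 3*5 + 1
  5 = 5*1
so gcd(6341, 2020) = 1.
Back-substitute for Bézout coefficients:
  1 = 16 - 3*5
  ... = 2020*(-1196) + 6341*(381)
So 2020*-1196 ≡ 1 (mod 6341), and -1196 mod 6341 = 5145.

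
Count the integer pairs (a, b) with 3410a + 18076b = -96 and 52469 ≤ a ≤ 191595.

gcd(18076, 3410) = 2.
By Bézout, 3410×(599) + 18076×(-113) = 2.
Particular solution: (7400, -1396).
General solution: a = 7400 + 9038t, b = -1396 - 1705t for integer t.
52469 ≤ 7400 + 9038t ≤ 191595 gives t ∈ [5, 20], which is 16 values.

16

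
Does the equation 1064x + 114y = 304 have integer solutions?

yes

gcd(1064, 114) = 38  (1064 = 9×114 + 38, 114 = 3×38).
38 divides 304, so integer solutions exist.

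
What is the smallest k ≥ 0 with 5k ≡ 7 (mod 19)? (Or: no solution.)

9

gcd(19, 5) = 1  (19 = 3×5 + 4, 5 = 1×4 + 1, 4 = 4×1).
1 divides 7, so solutions exist.
Back-substituting, 5×(4) + 19×(-1) = 1.
So 5×(4) ≡ 1 (mod 19); multiply by 7: k ≡ 28 (mod 19).
Smallest nonnegative: k = 28 mod 19 = 9.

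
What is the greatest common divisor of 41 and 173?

1

gcd(173, 41):
  173 = 4·41 + 9
  41 = 4·9 + 5
  9 = 1·5 + 4
  5 = 1·4 + 1
  4 = 4·1
so gcd(173, 41) = 1.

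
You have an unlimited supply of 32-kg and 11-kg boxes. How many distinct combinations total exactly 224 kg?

Need nonnegative integers with 32j + 11k = 224.
gcd(32, 11) = 1, and 32·(-1) + 11·(3) = 1.
So (j₀, k₀) = (-224, 672); general j = -224 + 11t, k = 672 - 32t.
j ≥ 0 ⇒ t ≥ 21; k ≥ 0 ⇒ t ≤ 21. That's 1 value of t.

1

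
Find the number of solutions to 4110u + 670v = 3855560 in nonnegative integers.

14

gcd(4110, 670) = 10.
By Bézout, 4110·(15) + 670·(-92) = 10.
One solution: (34, 5546).
General: u = 34 + 67t, v = 5546 - 411t.
u ≥ 0 ⇒ t ≥ 0; v ≥ 0 ⇒ t ≤ 13. So t ∈ [0, 13]: 14 solutions.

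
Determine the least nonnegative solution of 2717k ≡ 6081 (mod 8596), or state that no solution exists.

4653

gcd(8596, 2717) = 1  (8596 = 3*2717 + 445, 2717 = 6*445 + 47, 445 = 9*47 + 22, 47 = 2*22 + 3, 22 = 7*3 + 1, 3 = 3*1).
1 divides 6081, so solutions exist.
Back-substituting, 2717*(-2743) + 8596*(867) = 1.
So 2717*(-2743) ≡ 1 (mod 8596); multiply by 6081: k ≡ -16680183 (mod 8596).
Smallest nonnegative: k = -16680183 mod 8596 = 4653.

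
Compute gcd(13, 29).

1

gcd(29, 13):
  29 = 2*13 + 3
  13 = 4*3 + 1
  3 = 3*1
so gcd(29, 13) = 1.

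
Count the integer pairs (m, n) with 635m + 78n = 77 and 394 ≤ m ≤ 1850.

19

gcd(635, 78):
  635 = 8*78 + 11
  78 = 7*11 + 1
  11 = 11*1
so gcd(635, 78) = 1.
Back-substitute for Bézout coefficients:
  1 = 78 - 7*11
  ... = 635*(-7) + 78*(57)
Scale by 77: particular solution (-539, 4389); reduce m mod 78: (7, -56).
General solution: m = 7 + 78t, n = -56 - 635t for integer t.
394 ≤ 7 + 78t ≤ 1850 gives t ∈ [5, 23], which is 19 values.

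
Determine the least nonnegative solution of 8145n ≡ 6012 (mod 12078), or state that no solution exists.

714

gcd(12078, 8145):
  12078 = 1*8145 + 3933
  8145 = 2*3933 + 279
  3933 = 14*279 + 27
  279 = 10*27 + 9
  27 = 3*9
so gcd(12078, 8145) = 9.
9 divides 6012, so solutions exist.
Back-substitute for Bézout coefficients:
  9 = 279 - 10*27
  ... = 8145*(433) + 12078*(-292)
So 8145*(433) ≡ 9 (mod 12078); multiply by 668: n ≡ 289244 (mod 1342).
Smallest nonnegative: n = 289244 mod 1342 = 714.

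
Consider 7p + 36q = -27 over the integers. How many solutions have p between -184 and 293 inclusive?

13

gcd(36, 7) = 1  (36 = 5×7 + 1, 7 = 7×1).
Back-substituting, 7×(-5) + 36×(1) = 1.
Scale by -27: particular solution (135, -27); reduce p mod 36: (27, -6).
General solution: p = 27 + 36t, q = -6 - 7t for integer t.
-184 ≤ 27 + 36t ≤ 293 gives t ∈ [-5, 7], which is 13 values.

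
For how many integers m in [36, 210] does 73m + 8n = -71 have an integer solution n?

gcd(73, 8) = 1.
By Bézout, 73*(1) + 8*(-9) = 1.
Particular solution: (1, -18).
General solution: m = 1 + 8t, n = -18 - 73t for integer t.
36 ≤ 1 + 8t ≤ 210 gives t ∈ [5, 26], which is 22 values.

22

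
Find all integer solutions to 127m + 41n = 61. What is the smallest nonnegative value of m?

gcd(127, 41) = 1  (127 = 3×41 + 4, 41 = 10×4 + 1, 4 = 4×1).
1 divides 61, so solutions exist.
Back-substituting, 127×(-10) + 41×(31) = 1.
Scale by 61/1 = 61: (m₀, n₀) = (-610, 1891).
General solution: m = -610 + 41t, n = 1891 - 127t for integer t.
m ≥ 0: smallest is -610 mod 41 = 5 (at t = 15), with n = -14.

5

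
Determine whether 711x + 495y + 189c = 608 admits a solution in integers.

no

gcd(711, 495) = 9  (711 = 1*495 + 216, 495 = 2*216 + 63, 216 = 3*63 + 27, 63 = 2*27 + 9, 27 = 3*9).
gcd(9, 189) = 9.
9 does not divide 608 (remainder 5), so no integer solutions.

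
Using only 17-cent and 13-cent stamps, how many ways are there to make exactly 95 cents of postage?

Need nonnegative integers with 17j + 13k = 95.
gcd(17, 13) = 1, and 17·(-3) + 13·(4) = 1.
So (j₀, k₀) = (-285, 380); general j = -285 + 13t, k = 380 - 17t.
j ≥ 0 ⇒ t ≥ 22; k ≥ 0 ⇒ t ≤ 22. That's 1 value of t.

1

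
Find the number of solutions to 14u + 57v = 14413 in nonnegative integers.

gcd(57, 14):
  57 = 4·14 + 1
  14 = 14·1
so gcd(57, 14) = 1.
Back-substitute for Bézout coefficients:
  1 = 57 - 4·14
  ... = 14·(-4) + 57·(1)
Scale by 14413: one solution is (-57652, 14413). Reduce u mod 57: (32, 245).
General: u = 32 + 57t, v = 245 - 14t.
u ≥ 0 ⇒ t ≥ 0; v ≥ 0 ⇒ t ≤ 17. So t ∈ [0, 17]: 18 solutions.

18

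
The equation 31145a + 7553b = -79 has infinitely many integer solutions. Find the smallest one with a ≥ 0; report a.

gcd(31145, 7553) = 1.
1 divides -79, so solutions exist.
By Bézout, 31145·(2461) + 7553·(-10148) = 1.
Scale by -79/1 = -79: (a₀, b₀) = (-194419, 801692).
General solution: a = -194419 + 7553t, b = 801692 - 31145t for integer t.
a ≥ 0: smallest is -194419 mod 7553 = 1959 (at t = 26), with b = -8078.

1959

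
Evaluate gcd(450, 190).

10

gcd(450, 190):
  450 = 2×190 + 70
  190 = 2×70 + 50
  70 = 1×50 + 20
  50 = 2×20 + 10
  20 = 2×10
so gcd(450, 190) = 10.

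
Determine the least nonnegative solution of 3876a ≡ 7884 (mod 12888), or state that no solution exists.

687

gcd(12888, 3876):
  12888 = 3×3876 + 1260
  3876 = 3×1260 + 96
  1260 = 13×96 + 12
  96 = 8×12
so gcd(12888, 3876) = 12.
12 divides 7884, so solutions exist.
Back-substitute for Bézout coefficients:
  12 = 1260 - 13×96
  ... = 3876×(-133) + 12888×(40)
So 3876×(-133) ≡ 12 (mod 12888); multiply by 657: a ≡ -87381 (mod 1074).
Smallest nonnegative: a = -87381 mod 1074 = 687.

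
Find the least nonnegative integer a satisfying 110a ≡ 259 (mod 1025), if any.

gcd(1025, 110) = 5.
5 does not divide 259, so the congruence has no solution.

no solution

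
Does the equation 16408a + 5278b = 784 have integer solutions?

yes

gcd(16408, 5278) = 14.
14 divides 784, so integer solutions exist.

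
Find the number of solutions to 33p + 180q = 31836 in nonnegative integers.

16

gcd(180, 33):
  180 = 5·33 + 15
  33 = 2·15 + 3
  15 = 5·3
so gcd(180, 33) = 3.
Back-substitute for Bézout coefficients:
  3 = 33 - 2·15
  ... = 33·(11) + 180·(-2)
Scale by 10612: one solution is (116732, -21224). Reduce p mod 60: (32, 171).
General: p = 32 + 60t, q = 171 - 11t.
p ≥ 0 ⇒ t ≥ 0; q ≥ 0 ⇒ t ≤ 15. So t ∈ [0, 15]: 16 solutions.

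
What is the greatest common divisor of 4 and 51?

1

gcd(51, 4):
  51 = 12*4 + 3
  4 = 1*3 + 1
  3 = 3*1
so gcd(51, 4) = 1.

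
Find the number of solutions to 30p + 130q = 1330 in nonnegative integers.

gcd(130, 30) = 10.
By Bézout, 30*(-4) + 130*(1) = 10.
One solution: (1, 10).
General: p = 1 + 13t, q = 10 - 3t.
p ≥ 0 ⇒ t ≥ 0; q ≥ 0 ⇒ t ≤ 3. So t ∈ [0, 3]: 4 solutions.

4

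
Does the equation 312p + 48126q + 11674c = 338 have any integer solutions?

yes

gcd(48126, 312) = 78  (48126 = 154·312 + 78, 312 = 4·78).
gcd(78, 11674) = 26.
26 divides 338, so integer solutions exist.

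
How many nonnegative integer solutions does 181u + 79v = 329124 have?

gcd(181, 79) = 1.
By Bézout, 181·(-24) + 79·(55) = 1.
One solution: (76, 3992).
General: u = 76 + 79t, v = 3992 - 181t.
u ≥ 0 ⇒ t ≥ 0; v ≥ 0 ⇒ t ≤ 22. So t ∈ [0, 22]: 23 solutions.

23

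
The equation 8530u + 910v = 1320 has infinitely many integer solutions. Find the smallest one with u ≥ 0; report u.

36

gcd(8530, 910) = 10  (8530 = 9×910 + 340, 910 = 2×340 + 230, 340 = 1×230 + 110, 230 = 2×110 + 10, 110 = 11×10).
10 divides 1320, so solutions exist.
Back-substituting, 8530×(-8) + 910×(75) = 10.
Scale by 1320/10 = 132: (u₀, v₀) = (-1056, 9900).
General solution: u = -1056 + 91t, v = 9900 - 853t for integer t.
u ≥ 0: smallest is -1056 mod 91 = 36 (at t = 12), with v = -336.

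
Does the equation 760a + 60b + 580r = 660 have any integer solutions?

gcd(760, 60) = 20.
gcd(20, 580) = 20.
20 divides 660, so integer solutions exist.

yes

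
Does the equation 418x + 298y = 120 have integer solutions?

yes

gcd(418, 298) = 2  (418 = 1*298 + 120, 298 = 2*120 + 58, 120 = 2*58 + 4, 58 = 14*4 + 2, 4 = 2*2).
2 divides 120, so integer solutions exist.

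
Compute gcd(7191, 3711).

3

gcd(7191, 3711):
  7191 = 1·3711 + 3480
  3711 = 1·3480 + 231
  3480 = 15·231 + 15
  231 = 15·15 + 6
  15 = 2·6 + 3
  6 = 2·3
so gcd(7191, 3711) = 3.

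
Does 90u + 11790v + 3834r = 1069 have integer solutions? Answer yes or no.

no

gcd(11790, 90) = 90  (11790 = 131·90).
gcd(90, 3834) = 18.
18 does not divide 1069 (remainder 7), so no integer solutions.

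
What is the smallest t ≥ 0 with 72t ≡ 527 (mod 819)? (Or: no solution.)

gcd(819, 72) = 9.
9 does not divide 527, so the congruence has no solution.

no solution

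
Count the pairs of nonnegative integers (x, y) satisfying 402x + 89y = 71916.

2

gcd(402, 89) = 1.
By Bézout, 402·(-29) + 89·(131) = 1.
One solution: (62, 528).
General: x = 62 + 89t, y = 528 - 402t.
x ≥ 0 ⇒ t ≥ 0; y ≥ 0 ⇒ t ≤ 1. So t ∈ [0, 1]: 2 solutions.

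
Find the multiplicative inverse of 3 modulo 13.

gcd(13, 3) = 1.
By Bézout, 3*(-4) + 13*(1) = 1.
So 3*-4 ≡ 1 (mod 13), and -4 mod 13 = 9.

9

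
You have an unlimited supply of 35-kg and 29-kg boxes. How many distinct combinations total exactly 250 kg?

1

Need nonnegative integers with 35j + 29k = 250.
gcd(35, 29) = 1, and 35·(5) + 29·(-6) = 1.
So (j₀, k₀) = (1250, -1500); general j = 1250 + 29t, k = -1500 - 35t.
j ≥ 0 ⇒ t ≥ -43; k ≥ 0 ⇒ t ≤ -43. That's 1 value of t.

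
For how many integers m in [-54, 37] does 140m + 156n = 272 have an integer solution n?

2

gcd(156, 140):
  156 = 1*140 + 16
  140 = 8*16 + 12
  16 = 1*12 + 4
  12 = 3*4
so gcd(156, 140) = 4.
Back-substitute for Bézout coefficients:
  4 = 16 - 1*12
  ... = 140*(-10) + 156*(9)
Scale by 68: particular solution (-680, 612); reduce m mod 39: (22, -18).
General solution: m = 22 + 39t, n = -18 - 35t for integer t.
-54 ≤ 22 + 39t ≤ 37 gives t ∈ [-1, 0], which is 2 values.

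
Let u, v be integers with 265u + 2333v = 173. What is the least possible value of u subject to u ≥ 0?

344

gcd(2333, 265) = 1.
1 divides 173, so solutions exist.
By Bézout, 265*(-942) + 2333*(107) = 1.
Scale by 173/1 = 173: (u₀, v₀) = (-162966, 18511).
General solution: u = -162966 + 2333t, v = 18511 - 265t for integer t.
u ≥ 0: smallest is -162966 mod 2333 = 344 (at t = 70), with v = -39.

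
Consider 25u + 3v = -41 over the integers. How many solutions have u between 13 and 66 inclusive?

gcd(25, 3) = 1.
By Bézout, 25×(1) + 3×(-8) = 1.
Particular solution: (1, -22).
General solution: u = 1 + 3t, v = -22 - 25t for integer t.
13 ≤ 1 + 3t ≤ 66 gives t ∈ [4, 21], which is 18 values.

18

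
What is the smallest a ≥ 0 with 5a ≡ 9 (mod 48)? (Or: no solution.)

21

gcd(48, 5) = 1  (48 = 9×5 + 3, 5 = 1×3 + 2, 3 = 1×2 + 1, 2 = 2×1).
1 divides 9, so solutions exist.
Back-substituting, 5×(-19) + 48×(2) = 1.
So 5×(-19) ≡ 1 (mod 48); multiply by 9: a ≡ -171 (mod 48).
Smallest nonnegative: a = -171 mod 48 = 21.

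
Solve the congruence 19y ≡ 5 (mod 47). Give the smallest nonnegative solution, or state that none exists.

25

gcd(47, 19) = 1  (47 = 2×19 + 9, 19 = 2×9 + 1, 9 = 9×1).
1 divides 5, so solutions exist.
Back-substituting, 19×(5) + 47×(-2) = 1.
So 19×(5) ≡ 1 (mod 47); multiply by 5: y ≡ 25 (mod 47).
Smallest nonnegative: y = 25 mod 47 = 25.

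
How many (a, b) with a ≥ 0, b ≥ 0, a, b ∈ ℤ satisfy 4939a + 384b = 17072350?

gcd(4939, 384) = 1  (4939 = 12×384 + 331, 384 = 1×331 + 53, 331 = 6×53 + 13, 53 = 4×13 + 1, 13 = 13×1).
Back-substituting, 4939×(-29) + 384×(373) = 1.
Scale by 17072350: one solution is (-495098150, 6367986550). Reduce a mod 384: (346, 40009).
General: a = 346 + 384t, b = 40009 - 4939t.
a ≥ 0 ⇒ t ≥ 0; b ≥ 0 ⇒ t ≤ 8. So t ∈ [0, 8]: 9 solutions.

9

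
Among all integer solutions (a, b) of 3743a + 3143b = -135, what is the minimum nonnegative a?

1807

gcd(3743, 3143) = 1  (3743 = 1*3143 + 600, 3143 = 5*600 + 143, 600 = 4*143 + 28, 143 = 5*28 + 3, 28 = 9*3 + 1, 3 = 3*1).
1 divides -135, so solutions exist.
Back-substituting, 3743*(1011) + 3143*(-1204) = 1.
Scale by -135/1 = -135: (a₀, b₀) = (-136485, 162540).
General solution: a = -136485 + 3143t, b = 162540 - 3743t for integer t.
a ≥ 0: smallest is -136485 mod 3143 = 1807 (at t = 44), with b = -2152.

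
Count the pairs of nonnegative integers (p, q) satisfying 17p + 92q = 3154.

2

gcd(92, 17) = 1.
By Bézout, 17·(-27) + 92·(5) = 1.
One solution: (34, 28).
General: p = 34 + 92t, q = 28 - 17t.
p ≥ 0 ⇒ t ≥ 0; q ≥ 0 ⇒ t ≤ 1. So t ∈ [0, 1]: 2 solutions.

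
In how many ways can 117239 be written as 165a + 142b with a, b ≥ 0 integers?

gcd(165, 142) = 1  (165 = 1×142 + 23, 142 = 6×23 + 4, 23 = 5×4 + 3, 4 = 1×3 + 1, 3 = 3×1).
Back-substituting, 165×(-37) + 142×(43) = 1.
Scale by 117239: one solution is (-4337843, 5041277). Reduce a mod 142: (115, 692).
General: a = 115 + 142t, b = 692 - 165t.
a ≥ 0 ⇒ t ≥ 0; b ≥ 0 ⇒ t ≤ 4. So t ∈ [0, 4]: 5 solutions.

5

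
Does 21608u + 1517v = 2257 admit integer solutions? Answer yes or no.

yes

gcd(21608, 1517) = 37.
37 divides 2257, so integer solutions exist.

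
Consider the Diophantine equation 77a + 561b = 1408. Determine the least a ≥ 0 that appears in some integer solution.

gcd(561, 77):
  561 = 7·77 + 22
  77 = 3·22 + 11
  22 = 2·11
so gcd(561, 77) = 11.
11 divides 1408, so solutions exist.
Back-substitute for Bézout coefficients:
  11 = 77 - 3·22
  ... = 77·(22) + 561·(-3)
Scale by 1408/11 = 128: (a₀, b₀) = (2816, -384).
General solution: a = 2816 + 51t, b = -384 - 7t for integer t.
a ≥ 0: smallest is 2816 mod 51 = 11 (at t = -55), with b = 1.

11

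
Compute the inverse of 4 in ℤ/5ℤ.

gcd(5, 4):
  5 = 1×4 + 1
  4 = 4×1
so gcd(5, 4) = 1.
Back-substitute for Bézout coefficients:
  1 = 5 - 1×4
  ... = 4×(-1) + 5×(1)
So 4×-1 ≡ 1 (mod 5), and -1 mod 5 = 4.

4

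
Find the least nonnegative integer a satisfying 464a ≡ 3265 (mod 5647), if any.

1577

gcd(5647, 464):
  5647 = 12×464 + 79
  464 = 5×79 + 69
  79 = 1×69 + 10
  69 = 6×10 + 9
  10 = 1×9 + 1
  9 = 9×1
so gcd(5647, 464) = 1.
1 divides 3265, so solutions exist.
Back-substitute for Bézout coefficients:
  1 = 10 - 1×9
  ... = 464×(-572) + 5647×(47)
So 464×(-572) ≡ 1 (mod 5647); multiply by 3265: a ≡ -1867580 (mod 5647).
Smallest nonnegative: a = -1867580 mod 5647 = 1577.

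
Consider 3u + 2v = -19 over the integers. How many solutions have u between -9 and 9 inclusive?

gcd(3, 2) = 1  (3 = 1·2 + 1, 2 = 2·1).
Back-substituting, 3·(1) + 2·(-1) = 1.
Scale by -19: particular solution (-19, 19); reduce u mod 2: (1, -11).
General solution: u = 1 + 2t, v = -11 - 3t for integer t.
-9 ≤ 1 + 2t ≤ 9 gives t ∈ [-5, 4], which is 10 values.

10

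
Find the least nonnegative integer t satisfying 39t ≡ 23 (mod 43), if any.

5

gcd(43, 39):
  43 = 1*39 + 4
  39 = 9*4 + 3
  4 = 1*3 + 1
  3 = 3*1
so gcd(43, 39) = 1.
1 divides 23, so solutions exist.
Back-substitute for Bézout coefficients:
  1 = 4 - 1*3
  ... = 39*(-11) + 43*(10)
So 39*(-11) ≡ 1 (mod 43); multiply by 23: t ≡ -253 (mod 43).
Smallest nonnegative: t = -253 mod 43 = 5.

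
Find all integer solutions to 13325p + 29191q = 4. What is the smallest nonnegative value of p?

17703

gcd(29191, 13325):
  29191 = 2×13325 + 2541
  13325 = 5×2541 + 620
  2541 = 4×620 + 61
  620 = 10×61 + 10
  61 = 6×10 + 1
  10 = 10×1
so gcd(29191, 13325) = 1.
1 divides 4, so solutions exist.
Back-substitute for Bézout coefficients:
  1 = 61 - 6×10
  ... = 13325×(-2872) + 29191×(1311)
Scale by 4/1 = 4: (p₀, q₀) = (-11488, 5244).
General solution: p = -11488 + 29191t, q = 5244 - 13325t for integer t.
p ≥ 0: smallest is -11488 mod 29191 = 17703 (at t = 1), with q = -8081.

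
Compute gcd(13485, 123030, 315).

gcd(123030, 13485):
  123030 = 9·13485 + 1665
  13485 = 8·1665 + 165
  1665 = 10·165 + 15
  165 = 11·15
so gcd(123030, 13485) = 15.
gcd(15, 315) = 15.

15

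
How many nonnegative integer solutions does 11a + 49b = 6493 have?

gcd(49, 11):
  49 = 4*11 + 5
  11 = 2*5 + 1
  5 = 5*1
so gcd(49, 11) = 1.
Back-substitute for Bézout coefficients:
  1 = 11 - 2*5
  ... = 11*(9) + 49*(-2)
Scale by 6493: one solution is (58437, -12986). Reduce a mod 49: (29, 126).
General: a = 29 + 49t, b = 126 - 11t.
a ≥ 0 ⇒ t ≥ 0; b ≥ 0 ⇒ t ≤ 11. So t ∈ [0, 11]: 12 solutions.

12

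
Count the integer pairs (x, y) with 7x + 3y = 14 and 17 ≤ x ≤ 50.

gcd(7, 3) = 1.
By Bézout, 7*(1) + 3*(-2) = 1.
Particular solution: (2, 0).
General solution: x = 2 + 3t, y = 0 - 7t for integer t.
17 ≤ 2 + 3t ≤ 50 gives t ∈ [5, 16], which is 12 values.

12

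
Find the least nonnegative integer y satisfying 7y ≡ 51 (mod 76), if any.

gcd(76, 7):
  76 = 10·7 + 6
  7 = 1·6 + 1
  6 = 6·1
so gcd(76, 7) = 1.
1 divides 51, so solutions exist.
Back-substitute for Bézout coefficients:
  1 = 7 - 1·6
  ... = 7·(11) + 76·(-1)
So 7·(11) ≡ 1 (mod 76); multiply by 51: y ≡ 561 (mod 76).
Smallest nonnegative: y = 561 mod 76 = 29.

29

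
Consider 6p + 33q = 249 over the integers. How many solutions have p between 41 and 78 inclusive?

gcd(33, 6):
  33 = 5×6 + 3
  6 = 2×3
so gcd(33, 6) = 3.
Back-substitute for Bézout coefficients:
  3 = 33 - 5×6
  ... = 6×(-5) + 33×(1)
Scale by 83: particular solution (-415, 83); reduce p mod 11: (3, 7).
General solution: p = 3 + 11t, q = 7 - 2t for integer t.
41 ≤ 3 + 11t ≤ 78 gives t ∈ [4, 6], which is 3 values.

3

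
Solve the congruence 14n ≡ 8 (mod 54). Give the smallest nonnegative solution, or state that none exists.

16

gcd(54, 14):
  54 = 3×14 + 12
  14 = 1×12 + 2
  12 = 6×2
so gcd(54, 14) = 2.
2 divides 8, so solutions exist.
Back-substitute for Bézout coefficients:
  2 = 14 - 1×12
  ... = 14×(4) + 54×(-1)
So 14×(4) ≡ 2 (mod 54); multiply by 4: n ≡ 16 (mod 27).
Smallest nonnegative: n = 16 mod 27 = 16.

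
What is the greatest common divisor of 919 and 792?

gcd(919, 792):
  919 = 1*792 + 127
  792 = 6*127 + 30
  127 = 4*30 + 7
  30 = 4*7 + 2
  7 = 3*2 + 1
  2 = 2*1
so gcd(919, 792) = 1.

1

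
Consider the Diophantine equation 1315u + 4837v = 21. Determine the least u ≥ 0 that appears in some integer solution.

3465

gcd(4837, 1315):
  4837 = 3×1315 + 892
  1315 = 1×892 + 423
  892 = 2×423 + 46
  423 = 9×46 + 9
  46 = 5×9 + 1
  9 = 9×1
so gcd(4837, 1315) = 1.
1 divides 21, so solutions exist.
Back-substitute for Bézout coefficients:
  1 = 46 - 5×9
  ... = 1315×(-526) + 4837×(143)
Scale by 21/1 = 21: (u₀, v₀) = (-11046, 3003).
General solution: u = -11046 + 4837t, v = 3003 - 1315t for integer t.
u ≥ 0: smallest is -11046 mod 4837 = 3465 (at t = 3), with v = -942.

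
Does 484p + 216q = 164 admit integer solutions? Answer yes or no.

gcd(484, 216) = 4  (484 = 2·216 + 52, 216 = 4·52 + 8, 52 = 6·8 + 4, 8 = 2·4).
4 divides 164, so integer solutions exist.

yes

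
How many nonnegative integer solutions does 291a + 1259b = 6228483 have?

gcd(1259, 291) = 1.
By Bézout, 291·(212) + 1259·(-49) = 1.
One solution: (455, 4842).
General: a = 455 + 1259t, b = 4842 - 291t.
a ≥ 0 ⇒ t ≥ 0; b ≥ 0 ⇒ t ≤ 16. So t ∈ [0, 16]: 17 solutions.

17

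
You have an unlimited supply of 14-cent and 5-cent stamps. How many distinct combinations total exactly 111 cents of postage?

Need nonnegative integers with 14j + 5k = 111.
gcd(14, 5) = 1, and 14·(-1) + 5·(3) = 1.
So (j₀, k₀) = (-111, 333); general j = -111 + 5t, k = 333 - 14t.
j ≥ 0 ⇒ t ≥ 23; k ≥ 0 ⇒ t ≤ 23. That's 1 value of t.

1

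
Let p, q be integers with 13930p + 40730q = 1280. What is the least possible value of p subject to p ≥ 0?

1848

gcd(40730, 13930):
  40730 = 2×13930 + 12870
  13930 = 1×12870 + 1060
  12870 = 12×1060 + 150
  1060 = 7×150 + 10
  150 = 15×10
so gcd(40730, 13930) = 10.
10 divides 1280, so solutions exist.
Back-substitute for Bézout coefficients:
  10 = 1060 - 7×150
  ... = 13930×(269) + 40730×(-92)
Scale by 1280/10 = 128: (p₀, q₀) = (34432, -11776).
General solution: p = 34432 + 4073t, q = -11776 - 1393t for integer t.
p ≥ 0: smallest is 34432 mod 4073 = 1848 (at t = -8), with q = -632.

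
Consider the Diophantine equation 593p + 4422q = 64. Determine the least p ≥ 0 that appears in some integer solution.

4094

gcd(4422, 593):
  4422 = 7·593 + 271
  593 = 2·271 + 51
  271 = 5·51 + 16
  51 = 3·16 + 3
  16 = 5·3 + 1
  3 = 3·1
so gcd(4422, 593) = 1.
1 divides 64, so solutions exist.
Back-substitute for Bézout coefficients:
  1 = 16 - 5·3
  ... = 593·(-1387) + 4422·(186)
Scale by 64/1 = 64: (p₀, q₀) = (-88768, 11904).
General solution: p = -88768 + 4422t, q = 11904 - 593t for integer t.
p ≥ 0: smallest is -88768 mod 4422 = 4094 (at t = 21), with q = -549.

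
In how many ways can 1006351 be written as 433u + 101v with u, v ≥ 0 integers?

23

gcd(433, 101):
  433 = 4*101 + 29
  101 = 3*29 + 14
  29 = 2*14 + 1
  14 = 14*1
so gcd(433, 101) = 1.
Back-substitute for Bézout coefficients:
  1 = 29 - 2*14
  ... = 433*(7) + 101*(-30)
Scale by 1006351: one solution is (7044457, -30190530). Reduce u mod 101: (10, 9921).
General: u = 10 + 101t, v = 9921 - 433t.
u ≥ 0 ⇒ t ≥ 0; v ≥ 0 ⇒ t ≤ 22. So t ∈ [0, 22]: 23 solutions.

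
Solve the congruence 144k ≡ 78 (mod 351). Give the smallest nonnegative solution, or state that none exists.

no solution

gcd(351, 144):
  351 = 2*144 + 63
  144 = 2*63 + 18
  63 = 3*18 + 9
  18 = 2*9
so gcd(351, 144) = 9.
9 does not divide 78, so the congruence has no solution.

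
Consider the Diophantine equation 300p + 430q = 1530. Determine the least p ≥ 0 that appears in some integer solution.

gcd(430, 300):
  430 = 1·300 + 130
  300 = 2·130 + 40
  130 = 3·40 + 10
  40 = 4·10
so gcd(430, 300) = 10.
10 divides 1530, so solutions exist.
Back-substitute for Bézout coefficients:
  10 = 130 - 3·40
  ... = 300·(-10) + 430·(7)
Scale by 1530/10 = 153: (p₀, q₀) = (-1530, 1071).
General solution: p = -1530 + 43t, q = 1071 - 30t for integer t.
p ≥ 0: smallest is -1530 mod 43 = 18 (at t = 36), with q = -9.

18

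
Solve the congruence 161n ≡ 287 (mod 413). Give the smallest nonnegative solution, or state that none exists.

30

gcd(413, 161) = 7.
7 divides 287, so solutions exist.
By Bézout, 161*(18) + 413*(-7) = 7.
So 161*(18) ≡ 7 (mod 413); multiply by 41: n ≡ 738 (mod 59).
Smallest nonnegative: n = 738 mod 59 = 30.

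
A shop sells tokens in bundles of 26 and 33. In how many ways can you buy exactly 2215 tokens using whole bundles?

2

Need nonnegative integers with 26j + 33k = 2215.
gcd(26, 33) = 1, and 26·(14) + 33·(-11) = 1.
So (j₀, k₀) = (31010, -24365); general j = 31010 + 33t, k = -24365 - 26t.
j ≥ 0 ⇒ t ≥ -939; k ≥ 0 ⇒ t ≤ -938. That's 2 values of t.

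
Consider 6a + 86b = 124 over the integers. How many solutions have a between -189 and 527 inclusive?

gcd(86, 6) = 2.
By Bézout, 6·(-14) + 86·(1) = 2.
Particular solution: (35, -1).
General solution: a = 35 + 43t, b = -1 - 3t for integer t.
-189 ≤ 35 + 43t ≤ 527 gives t ∈ [-5, 11], which is 17 values.

17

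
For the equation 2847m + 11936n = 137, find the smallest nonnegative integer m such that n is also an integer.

8951

gcd(11936, 2847) = 1  (11936 = 4*2847 + 548, 2847 = 5*548 + 107, 548 = 5*107 + 13, 107 = 8*13 + 3, 13 = 4*3 + 1, 3 = 3*1).
1 divides 137, so solutions exist.
Back-substituting, 2847*(-3681) + 11936*(878) = 1.
Scale by 137/1 = 137: (m₀, n₀) = (-504297, 120286).
General solution: m = -504297 + 11936t, n = 120286 - 2847t for integer t.
m ≥ 0: smallest is -504297 mod 11936 = 8951 (at t = 43), with n = -2135.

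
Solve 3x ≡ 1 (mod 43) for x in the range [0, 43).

gcd(43, 3):
  43 = 14·3 + 1
  3 = 3·1
so gcd(43, 3) = 1.
Back-substitute for Bézout coefficients:
  1 = 43 - 14·3
  ... = 3·(-14) + 43·(1)
So 3·-14 ≡ 1 (mod 43), and -14 mod 43 = 29.

29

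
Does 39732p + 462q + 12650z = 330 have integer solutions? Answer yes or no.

yes

gcd(39732, 462) = 462.
gcd(462, 12650) = 22.
22 divides 330, so integer solutions exist.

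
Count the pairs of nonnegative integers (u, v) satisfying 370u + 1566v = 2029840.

7

gcd(1566, 370) = 2  (1566 = 4*370 + 86, 370 = 4*86 + 26, 86 = 3*26 + 8, 26 = 3*8 + 2, 8 = 4*2).
Back-substituting, 370*(182) + 1566*(-43) = 2.
Scale by 1014920: one solution is (184715440, -43641560). Reduce u mod 783: (259, 1235).
General: u = 259 + 783t, v = 1235 - 185t.
u ≥ 0 ⇒ t ≥ 0; v ≥ 0 ⇒ t ≤ 6. So t ∈ [0, 6]: 7 solutions.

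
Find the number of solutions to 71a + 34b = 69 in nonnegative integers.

gcd(71, 34) = 1.
By Bézout, 71*(-11) + 34*(23) = 1.
One solution: (23, -46).
General: a = 23 + 34t, b = -46 - 71t.
a ≥ 0 ⇒ t ≥ 0; b ≥ 0 ⇒ t ≤ -1. So t ∈ [0, -1]: 0 solutions.

0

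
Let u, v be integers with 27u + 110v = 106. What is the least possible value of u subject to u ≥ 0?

gcd(110, 27) = 1.
1 divides 106, so solutions exist.
By Bézout, 27·(53) + 110·(-13) = 1.
Scale by 106/1 = 106: (u₀, v₀) = (5618, -1378).
General solution: u = 5618 + 110t, v = -1378 - 27t for integer t.
u ≥ 0: smallest is 5618 mod 110 = 8 (at t = -51), with v = -1.

8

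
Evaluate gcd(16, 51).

gcd(51, 16):
  51 = 3×16 + 3
  16 = 5×3 + 1
  3 = 3×1
so gcd(51, 16) = 1.

1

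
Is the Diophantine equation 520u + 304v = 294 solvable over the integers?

no

gcd(520, 304) = 8  (520 = 1·304 + 216, 304 = 1·216 + 88, 216 = 2·88 + 40, 88 = 2·40 + 8, 40 = 5·8).
8 does not divide 294 (remainder 6), so no integer solutions.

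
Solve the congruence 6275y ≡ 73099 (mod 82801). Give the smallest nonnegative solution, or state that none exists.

79527

gcd(82801, 6275):
  82801 = 13×6275 + 1226
  6275 = 5×1226 + 145
  1226 = 8×145 + 66
  145 = 2×66 + 13
  66 = 5×13 + 1
  13 = 13×1
so gcd(82801, 6275) = 1.
1 divides 73099, so solutions exist.
Back-substitute for Bézout coefficients:
  1 = 66 - 5×13
  ... = 6275×(-6281) + 82801×(476)
So 6275×(-6281) ≡ 1 (mod 82801); multiply by 73099: y ≡ -459134819 (mod 82801).
Smallest nonnegative: y = -459134819 mod 82801 = 79527.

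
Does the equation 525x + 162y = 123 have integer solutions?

yes

gcd(525, 162) = 3.
3 divides 123, so integer solutions exist.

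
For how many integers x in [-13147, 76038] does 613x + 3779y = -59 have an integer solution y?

24

gcd(3779, 613) = 1  (3779 = 6·613 + 101, 613 = 6·101 + 7, 101 = 14·7 + 3, 7 = 2·3 + 1, 3 = 3·1).
Back-substituting, 613·(1085) + 3779·(-176) = 1.
Scale by -59: particular solution (-64015, 10384); reduce x mod 3779: (228, -37).
General solution: x = 228 + 3779t, y = -37 - 613t for integer t.
-13147 ≤ 228 + 3779t ≤ 76038 gives t ∈ [-3, 20], which is 24 values.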